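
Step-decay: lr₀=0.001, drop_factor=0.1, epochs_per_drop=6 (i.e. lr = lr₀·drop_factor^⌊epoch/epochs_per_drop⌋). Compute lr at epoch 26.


n_drops = ⌊26/6⌋ = 4
lr = 0.001·0.1^4 = 0.001·0.0001 = 0.0000001

0.0000001


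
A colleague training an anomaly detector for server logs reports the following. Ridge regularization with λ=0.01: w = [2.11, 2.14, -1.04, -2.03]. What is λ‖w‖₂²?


‖w‖₂² = (2.11)² + (2.14)² + (-1.04)² + (-2.03)²
     = 4.4521 + 4.5796 + 1.0816 + 4.1209
     = 14.2342
λ·‖w‖₂² = 0.01·14.2342 = 0.142342

0.142342


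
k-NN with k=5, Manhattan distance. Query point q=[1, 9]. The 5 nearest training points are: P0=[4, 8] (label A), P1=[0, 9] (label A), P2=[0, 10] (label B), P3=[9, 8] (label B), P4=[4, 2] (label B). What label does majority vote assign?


d(q,P0) = 4  (label A)
d(q,P1) = 1  (label A)
d(q,P2) = 2  (label B)
d(q,P3) = 9  (label B)
d(q,P4) = 10  (label B)
Votes: A=2, B=3
Majority → B

B


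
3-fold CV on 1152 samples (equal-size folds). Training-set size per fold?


Fold size = 1152/3 = 384
Training per fold = 1152 - 384 = 768

768


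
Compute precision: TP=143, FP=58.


Precision = TP/(TP+FP)
= 143/(143+58)
= 143/201 = 71.14%

71.14%


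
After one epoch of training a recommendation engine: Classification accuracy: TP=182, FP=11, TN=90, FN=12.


Accuracy = (TP+TN)/(TP+TN+FP+FN)
= (182+90)/(295)
= 272/295 = 92.2%

92.2%


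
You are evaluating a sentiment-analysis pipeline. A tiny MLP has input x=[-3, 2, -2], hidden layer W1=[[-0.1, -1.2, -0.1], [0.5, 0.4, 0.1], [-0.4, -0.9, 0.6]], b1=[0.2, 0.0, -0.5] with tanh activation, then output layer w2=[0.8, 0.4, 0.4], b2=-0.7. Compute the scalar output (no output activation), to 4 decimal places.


z1[0] = (-0.1)·(-3) + (-1.2)·(2) + (-0.1)·(-2) + 0.2 = -1.7
z1[1] = (0.5)·(-3) + (0.4)·(2) + (0.1)·(-2) + 0.0 = -0.9
z1[2] = (-0.4)·(-3) + (-0.9)·(2) + (0.6)·(-2) - 0.5 = -2.3
h = tanh(z1) = [-0.9354, -0.7163, -0.9801]
output = (0.8)·(-0.9354) + (0.4)·(-0.7163) + (0.4)·(-0.9801) - 0.7 = -2.1269

-2.1269


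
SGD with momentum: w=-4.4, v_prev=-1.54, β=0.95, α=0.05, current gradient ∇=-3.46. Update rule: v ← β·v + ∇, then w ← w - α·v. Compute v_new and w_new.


v_new = 0.95·-1.54 - 3.46 = -1.463 - 3.46 = -4.923
w_new = -4.4 - 0.05·-4.923 = -4.4 + 0.24615 = -4.15385

v_new=-4.923, w_new=-4.15385


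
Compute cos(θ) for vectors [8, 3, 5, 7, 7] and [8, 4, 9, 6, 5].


A·B = 8·8 + 3·4 + 5·9 + 7·6 + 7·5 = 198
‖A‖ = √196 = 14, ‖B‖ = √222 = 14.8997
cos = 198/(√196·√222) = 198/√43512 = 0.9492

0.9492


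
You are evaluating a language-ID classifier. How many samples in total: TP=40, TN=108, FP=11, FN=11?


Total = TP + TN + FP + FN
= 40 + 108 + 11 + 11
= 170
(Predicted positive: 51, predicted negative: 119)

170


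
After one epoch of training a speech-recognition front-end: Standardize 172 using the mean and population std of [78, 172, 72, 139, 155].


μ = 123.2, σ = 40.7598
z = (172 - 123.2)/40.7598 = 1.1973

1.1973


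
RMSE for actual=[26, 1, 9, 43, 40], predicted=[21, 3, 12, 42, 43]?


MSE = 48/5 = 9.6
RMSE = √(48/5) = 3.0984

3.0984


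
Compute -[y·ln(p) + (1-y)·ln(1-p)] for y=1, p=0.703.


BCE = -[y·ln(p) + (1-y)·ln(1-p)]
= -1·ln(0.703) - 0
= -ln(0.703) = 0.3524

0.3524


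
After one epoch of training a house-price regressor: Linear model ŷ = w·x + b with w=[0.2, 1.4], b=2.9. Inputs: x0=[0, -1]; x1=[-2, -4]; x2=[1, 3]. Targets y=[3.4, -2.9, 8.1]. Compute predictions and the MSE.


ŷ0 = (0.2)·(0) + (1.4)·(-1) + 2.9 = 1.5
ŷ1 = (0.2)·(-2) + (1.4)·(-4) + 2.9 = -3.1
ŷ2 = (0.2)·(1) + (1.4)·(3) + 2.9 = 7.3
errors² = [3.61, 0.04, 0.64]
MSE = 4.2900/3 = 1.43

1.43


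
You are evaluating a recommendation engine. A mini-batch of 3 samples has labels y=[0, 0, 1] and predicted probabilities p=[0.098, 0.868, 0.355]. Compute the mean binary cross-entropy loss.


L[0] = -ln(1-0.098) = -ln(0.902) = 0.1031
L[1] = -ln(1-0.868) = -ln(0.132) = 2.025
L[2] = -ln(0.355) = 1.0356
mean = (0.1031 + 2.025 + 1.0356)/3 = 1.0546

1.0546


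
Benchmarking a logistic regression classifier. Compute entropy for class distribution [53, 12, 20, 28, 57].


Probabilities: [53/170, 12/170, 20/170, 28/170, 57/170] ≈ [0.3118, 0.0706, 0.1176, 0.1647, 0.3353]
H = -((53/170)·log₂(53/170) + (12/170)·log₂(12/170) + (20/170)·log₂(20/170) + (28/170)·log₂(28/170) + (57/170)·log₂(57/170))
  = 2.1146 bits

2.1146 bits


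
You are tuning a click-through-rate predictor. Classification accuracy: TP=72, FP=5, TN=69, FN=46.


Accuracy = (TP+TN)/(TP+TN+FP+FN)
= (72+69)/(192)
= 141/192 = 73.44%

73.44%


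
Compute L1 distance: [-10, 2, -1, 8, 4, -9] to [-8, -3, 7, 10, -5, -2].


d = |-10+ 8| + |2+ 3| + |-1-7| + |8-10| + |4+ 5| + |-9+ 2|
  = 2 + 5 + 8 + 2 + 9 + 7
  = 33

33


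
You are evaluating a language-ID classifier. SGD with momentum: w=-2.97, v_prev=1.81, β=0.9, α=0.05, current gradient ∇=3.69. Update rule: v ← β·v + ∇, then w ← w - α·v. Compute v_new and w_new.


v_new = 0.9·1.81 + 3.69 = 1.629 + 3.69 = 5.319
w_new = -2.97 - 0.05·5.319 = -2.97 - 0.26595 = -3.23595

v_new=5.319, w_new=-3.23595


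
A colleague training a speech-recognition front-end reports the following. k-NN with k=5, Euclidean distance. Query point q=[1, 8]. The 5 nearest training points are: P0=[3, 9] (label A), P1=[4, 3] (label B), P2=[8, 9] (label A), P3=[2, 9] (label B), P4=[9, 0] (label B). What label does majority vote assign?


d(q,P0) = 2.2361  (label A)
d(q,P1) = 5.831  (label B)
d(q,P2) = 7.0711  (label A)
d(q,P3) = 1.4142  (label B)
d(q,P4) = 11.3137  (label B)
Votes: A=2, B=3
Majority → B

B


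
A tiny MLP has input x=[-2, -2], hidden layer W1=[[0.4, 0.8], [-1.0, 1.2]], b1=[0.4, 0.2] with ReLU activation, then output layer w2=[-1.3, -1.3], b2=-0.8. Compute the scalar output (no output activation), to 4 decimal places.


z1[0] = (0.4)·(-2) + (0.8)·(-2) + 0.4 = -2.0
z1[1] = (-1.0)·(-2) + (1.2)·(-2) + 0.2 = -0.2
h = ReLU(z1) = [0.0, 0.0]
output = (-1.3)·(0.0) + (-1.3)·(0.0) - 0.8 = -0.8

-0.8


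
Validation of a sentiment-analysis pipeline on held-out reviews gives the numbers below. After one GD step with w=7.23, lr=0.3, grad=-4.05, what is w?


w_new = w - α·∇
= 7.23 - 0.3·-4.05
= 7.23 + 1.215
= 8.445

8.445


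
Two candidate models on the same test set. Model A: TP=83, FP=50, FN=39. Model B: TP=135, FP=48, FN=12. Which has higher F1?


Model A: P=83/133=0.6241, R=83/122=0.6803, F1=2PR/(P+R)=2TP/(2TP+FP+FN)=166/255=0.651
Model B: P=135/183=0.7377, R=135/147=0.9184, F1=2PR/(P+R)=2TP/(2TP+FP+FN)=270/330=0.8182
0.651 < 0.8182 → Model B

Model B


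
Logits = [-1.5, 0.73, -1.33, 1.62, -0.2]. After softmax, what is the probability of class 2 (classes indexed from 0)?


Exponentials: e^-1.5=0.2231, e^0.73=2.0751, e^-1.33=0.2645, e^1.62=5.0531, e^-0.2=0.8187
Sum = 8.4345
Softmax = [0.0265, 0.246, 0.0314, 0.5991, 0.0971]
p[2] = 0.2645/8.4345 = 0.0314

0.0314


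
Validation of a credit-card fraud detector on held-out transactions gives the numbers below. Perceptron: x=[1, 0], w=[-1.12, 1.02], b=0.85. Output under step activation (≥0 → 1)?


z = (1)·(-1.12) + (0)·(1.02) + 0.85
  = -0.27
step(z) = 0 (z<0)

0


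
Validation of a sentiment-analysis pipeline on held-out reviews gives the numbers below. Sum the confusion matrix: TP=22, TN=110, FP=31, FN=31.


Total = TP + TN + FP + FN
= 22 + 110 + 31 + 31
= 194
(Predicted positive: 53, predicted negative: 141)

194


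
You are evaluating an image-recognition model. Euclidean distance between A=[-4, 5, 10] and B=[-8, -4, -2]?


d = √((-4+ 8)² + (5+ 4)² + (10+ 2)²)
  = √(16 + 81 + 144)
  = √241 = 15.5242

15.5242


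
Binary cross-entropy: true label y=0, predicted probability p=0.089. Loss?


BCE = -[y·ln(p) + (1-y)·ln(1-p)]
= -0 - 1·ln(1-0.089)
= -ln(0.911) = 0.0932

0.0932


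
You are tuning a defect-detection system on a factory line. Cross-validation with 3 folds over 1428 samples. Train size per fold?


Fold size = 1428/3 = 476
Training per fold = 1428 - 476 = 952

952


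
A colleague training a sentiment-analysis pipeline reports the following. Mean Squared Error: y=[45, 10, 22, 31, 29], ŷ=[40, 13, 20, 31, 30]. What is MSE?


Squared errors: (45-40)²=25, (10-13)²=9, (22-20)²=4, (31-31)²=0, (29-30)²=1
Sum = 39
MSE = 39/5 = 39/5

39/5


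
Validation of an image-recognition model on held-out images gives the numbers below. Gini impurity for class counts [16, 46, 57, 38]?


Probabilities: [16/157, 46/157, 57/157, 38/157] ≈ [0.1019, 0.293, 0.3631, 0.242]
Σpᵢ² = (256 + 2116 + 3249 + 1444)/157² = 7065/24649
Gini = 1 - Σpᵢ² = 1 - 7065/24649 = 0.7134

0.7134


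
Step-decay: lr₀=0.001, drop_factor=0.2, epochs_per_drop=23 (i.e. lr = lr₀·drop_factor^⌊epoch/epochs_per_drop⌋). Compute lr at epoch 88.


n_drops = ⌊88/23⌋ = 3
lr = 0.001·0.2^3 = 0.001·0.008 = 0.000008

0.000008


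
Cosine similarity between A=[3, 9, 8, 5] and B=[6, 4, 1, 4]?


A·B = 3·6 + 9·4 + 8·1 + 5·4 = 82
‖A‖ = √179 = 13.3791, ‖B‖ = √69 = 8.3066
cos = 82/(√179·√69) = 82/√12351 = 0.7378

0.7378


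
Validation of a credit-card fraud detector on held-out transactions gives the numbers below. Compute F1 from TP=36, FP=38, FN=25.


Precision = 36/74 = 0.4865
Recall = 36/61 = 0.5902
F1 = 2·P·R/(P+R) = 2·TP/(2·TP+FP+FN) = 72/(72+38+25) = 72/135 = 0.5333

0.5333


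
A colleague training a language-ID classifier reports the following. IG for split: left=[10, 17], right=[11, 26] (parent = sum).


Parent = [21, 43], H_parent = 0.913
H_left = 0.951 (n=27), H_right = 0.878 (n=37)
H_children = (27/64)·0.951 + (37/64)·0.878 = 0.9088
IG = 0.913 - 0.9088 = 0.0042

0.0042


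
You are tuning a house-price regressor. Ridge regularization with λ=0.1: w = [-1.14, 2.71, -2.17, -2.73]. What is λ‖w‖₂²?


‖w‖₂² = (-1.14)² + (2.71)² + (-2.17)² + (-2.73)²
     = 1.2996 + 7.3441 + 4.7089 + 7.4529
     = 20.8055
λ·‖w‖₂² = 0.1·20.8055 = 2.08055

2.08055


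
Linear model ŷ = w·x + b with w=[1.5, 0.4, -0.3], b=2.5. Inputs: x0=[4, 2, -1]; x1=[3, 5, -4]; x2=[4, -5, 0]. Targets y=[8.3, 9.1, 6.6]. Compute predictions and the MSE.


ŷ0 = (1.5)·(4) + (0.4)·(2) + (-0.3)·(-1) + 2.5 = 9.6
ŷ1 = (1.5)·(3) + (0.4)·(5) + (-0.3)·(-4) + 2.5 = 10.2
ŷ2 = (1.5)·(4) + (0.4)·(-5) + (-0.3)·(0) + 2.5 = 6.5
errors² = [1.69, 1.21, 0.01]
MSE = 2.9100/3 = 0.97

0.97


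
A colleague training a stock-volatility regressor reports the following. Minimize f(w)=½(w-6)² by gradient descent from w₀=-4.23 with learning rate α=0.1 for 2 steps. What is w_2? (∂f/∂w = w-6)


step 1: grad = -4.23-6 = -10.23; w = -4.23 - 0.1·(-10.23) = -3.207
step 2: grad = -3.207-6 = -9.207; w = -3.207 - 0.1·(-9.207) = -2.2863

-2.2863


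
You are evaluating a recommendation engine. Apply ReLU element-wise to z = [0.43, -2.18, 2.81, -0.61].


ReLU(0.43) = max(0, 0.43) = 0.43
ReLU(-2.18) = max(0, -2.18) = 0.0
ReLU(2.81) = max(0, 2.81) = 2.81
ReLU(-0.61) = max(0, -0.61) = 0.0
result = [0.43, 0.0, 2.81, 0.0]

[0.43, 0.0, 2.81, 0.0]


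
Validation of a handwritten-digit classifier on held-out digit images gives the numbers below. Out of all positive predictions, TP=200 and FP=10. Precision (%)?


Precision = TP/(TP+FP)
= 200/(200+10)
= 200/210 = 95.24%

95.24%


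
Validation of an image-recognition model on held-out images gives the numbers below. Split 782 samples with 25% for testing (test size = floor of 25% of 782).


Test = ⌊782·25/100⌋ = 195
Train = 782 - 195 = 587

Train: 587, Test: 195


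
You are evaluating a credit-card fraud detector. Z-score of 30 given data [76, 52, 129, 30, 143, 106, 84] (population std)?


μ = 88.5714, σ = 37.5076
z = (30 - 88.5714)/37.5076 = -1.5616

-1.5616


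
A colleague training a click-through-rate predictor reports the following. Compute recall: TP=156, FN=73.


Recall = TP/(TP+FN)
= 156/(156+73)
= 156/229 = 68.12%

68.12%


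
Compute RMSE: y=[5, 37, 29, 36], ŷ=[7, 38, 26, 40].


MSE = 30/4 = 7.5
RMSE = √(30/4) = 2.7386

2.7386


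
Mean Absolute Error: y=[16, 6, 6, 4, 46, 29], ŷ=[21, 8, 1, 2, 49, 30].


Absolute errors: |16-21|=5, |6-8|=2, |6-1|=5, |4-2|=2, |46-49|=3, |29-30|=1
Sum = 18
MAE = 18/6 = 3

3


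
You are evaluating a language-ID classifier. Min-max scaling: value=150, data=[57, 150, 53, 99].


min=53, max=150
(150-53)/(150-53) = 97/97 = 1.0

1.0


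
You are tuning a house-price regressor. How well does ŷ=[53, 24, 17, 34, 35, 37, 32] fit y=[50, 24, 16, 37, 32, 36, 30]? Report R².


ȳ = 32.1429
SS_res = Σ(y-ŷ)² = 33
SS_tot = Σ(y-ȳ)² = 688.86
R² = 1 - SS_res/SS_tot = 1 - 0.0479 = 0.9521

0.9521


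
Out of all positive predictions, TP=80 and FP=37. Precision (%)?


Precision = TP/(TP+FP)
= 80/(80+37)
= 80/117 = 68.38%

68.38%


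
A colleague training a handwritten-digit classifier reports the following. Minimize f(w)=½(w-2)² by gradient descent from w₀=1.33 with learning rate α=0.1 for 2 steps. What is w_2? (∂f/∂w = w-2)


step 1: grad = 1.33-2 = -0.67; w = 1.33 - 0.1·(-0.67) = 1.397
step 2: grad = 1.397-2 = -0.603; w = 1.397 - 0.1·(-0.603) = 1.4573

1.4573


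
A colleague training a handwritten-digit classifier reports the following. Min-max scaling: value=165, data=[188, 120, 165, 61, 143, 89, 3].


min=3, max=188
(165-3)/(188-3) = 162/185 = 0.8757

0.8757


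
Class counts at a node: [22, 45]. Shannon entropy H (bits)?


Probabilities: [22/67, 45/67] ≈ [0.3284, 0.6716]
H = -((22/67)·log₂(22/67) + (45/67)·log₂(45/67))
  = 0.9132 bits

0.9132 bits


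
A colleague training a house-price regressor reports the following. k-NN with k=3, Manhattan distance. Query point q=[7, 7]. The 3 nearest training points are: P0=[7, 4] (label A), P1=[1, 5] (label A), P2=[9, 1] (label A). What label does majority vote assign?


d(q,P0) = 3  (label A)
d(q,P1) = 8  (label A)
d(q,P2) = 8  (label A)
Votes: A=3, B=0
Majority → A

A


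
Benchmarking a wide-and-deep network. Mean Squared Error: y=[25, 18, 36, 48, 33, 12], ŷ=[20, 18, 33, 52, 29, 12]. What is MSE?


Squared errors: (25-20)²=25, (18-18)²=0, (36-33)²=9, (48-52)²=16, (33-29)²=16, (12-12)²=0
Sum = 66
MSE = 66/6 = 11

11


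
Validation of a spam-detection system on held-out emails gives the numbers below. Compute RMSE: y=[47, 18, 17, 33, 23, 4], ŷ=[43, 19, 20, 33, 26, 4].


MSE = 35/6 = 5.8333
RMSE = √(35/6) = 2.4152

2.4152


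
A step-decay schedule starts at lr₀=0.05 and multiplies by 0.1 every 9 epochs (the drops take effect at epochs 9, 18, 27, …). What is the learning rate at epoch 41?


n_drops = ⌊41/9⌋ = 4
lr = 0.05·0.1^4 = 0.05·0.0001 = 0.000005

0.000005


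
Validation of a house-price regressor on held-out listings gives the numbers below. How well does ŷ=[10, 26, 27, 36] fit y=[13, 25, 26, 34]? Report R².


ȳ = 24.5
SS_res = Σ(y-ŷ)² = 15
SS_tot = Σ(y-ȳ)² = 225
R² = 1 - SS_res/SS_tot = 1 - 0.0667 = 0.9333

0.9333


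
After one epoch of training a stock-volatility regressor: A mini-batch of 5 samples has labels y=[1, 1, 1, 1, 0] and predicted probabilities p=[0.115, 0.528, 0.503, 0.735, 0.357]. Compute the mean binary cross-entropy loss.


L[0] = -ln(0.115) = 2.1628
L[1] = -ln(0.528) = 0.6387
L[2] = -ln(0.503) = 0.6872
L[3] = -ln(0.735) = 0.3079
L[4] = -ln(1-0.357) = -ln(0.643) = 0.4416
mean = (2.1628 + 0.6387 + 0.6872 + 0.3079 + 0.4416)/5 = 0.8476

0.8476


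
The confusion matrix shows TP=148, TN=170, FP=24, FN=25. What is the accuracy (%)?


Accuracy = (TP+TN)/(TP+TN+FP+FN)
= (148+170)/(367)
= 318/367 = 86.65%

86.65%


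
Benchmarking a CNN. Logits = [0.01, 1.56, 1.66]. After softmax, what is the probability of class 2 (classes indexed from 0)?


Exponentials: e^0.01=1.0101, e^1.56=4.7588, e^1.66=5.2593
Sum = 11.0282
Softmax = [0.0916, 0.4315, 0.4769]
p[2] = 5.2593/11.0282 = 0.4769

0.4769


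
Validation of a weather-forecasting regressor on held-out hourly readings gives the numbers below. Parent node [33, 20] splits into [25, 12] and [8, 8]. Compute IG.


Parent = [33, 20], H_parent = 0.9562
H_left = 0.909 (n=37), H_right = 1 (n=16)
H_children = (37/53)·0.909 + (16/53)·1 = 0.9365
IG = 0.9562 - 0.9365 = 0.0197

0.0197


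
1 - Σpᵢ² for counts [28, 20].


Probabilities: [28/48, 20/48] ≈ [0.5833, 0.4167]
Σpᵢ² = (784 + 400)/48² = 1184/2304
Gini = 1 - Σpᵢ² = 1 - 1184/2304 = 0.4861

0.4861


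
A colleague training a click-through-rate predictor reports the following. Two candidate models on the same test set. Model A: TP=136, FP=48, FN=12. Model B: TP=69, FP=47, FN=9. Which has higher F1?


Model A: P=136/184=0.7391, R=136/148=0.9189, F1=2PR/(P+R)=2TP/(2TP+FP+FN)=272/332=0.8193
Model B: P=69/116=0.5948, R=69/78=0.8846, F1=2PR/(P+R)=2TP/(2TP+FP+FN)=138/194=0.7113
0.8193 > 0.7113 → Model A

Model A


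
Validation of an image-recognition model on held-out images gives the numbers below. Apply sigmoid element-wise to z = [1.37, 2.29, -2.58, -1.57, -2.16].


σ(1.37) = 1/(1+e^-1.37) = 0.7974
σ(2.29) = 1/(1+e^-2.29) = 0.908
σ(-2.58) = 1/(1+e^2.58) = 0.0704
σ(-1.57) = 1/(1+e^1.57) = 0.1722
σ(-2.16) = 1/(1+e^2.16) = 0.1034
result = [0.7974, 0.908, 0.0704, 0.1722, 0.1034]

[0.7974, 0.908, 0.0704, 0.1722, 0.1034]


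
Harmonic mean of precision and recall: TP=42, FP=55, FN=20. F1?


Precision = 42/97 = 0.433
Recall = 42/62 = 0.6774
F1 = 2·P·R/(P+R) = 2·TP/(2·TP+FP+FN) = 84/(84+55+20) = 84/159 = 0.5283

0.5283


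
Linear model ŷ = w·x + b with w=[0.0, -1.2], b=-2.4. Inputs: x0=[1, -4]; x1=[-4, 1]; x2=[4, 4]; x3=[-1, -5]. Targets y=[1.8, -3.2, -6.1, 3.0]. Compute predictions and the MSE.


ŷ0 = (0.0)·(1) + (-1.2)·(-4) - 2.4 = 2.4
ŷ1 = (0.0)·(-4) + (-1.2)·(1) - 2.4 = -3.6
ŷ2 = (0.0)·(4) + (-1.2)·(4) - 2.4 = -7.2
ŷ3 = (0.0)·(-1) + (-1.2)·(-5) - 2.4 = 3.6
errors² = [0.36, 0.16, 1.21, 0.36]
MSE = 2.0900/4 = 0.5225

0.5225


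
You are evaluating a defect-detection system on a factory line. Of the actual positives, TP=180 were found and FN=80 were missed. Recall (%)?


Recall = TP/(TP+FN)
= 180/(180+80)
= 180/260 = 69.23%

69.23%


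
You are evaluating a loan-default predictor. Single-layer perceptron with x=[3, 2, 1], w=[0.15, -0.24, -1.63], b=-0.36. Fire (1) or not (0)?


z = (3)·(0.15) + (2)·(-0.24) + (1)·(-1.63) - 0.36
  = -2.02
step(z) = 0 (z<0)

0


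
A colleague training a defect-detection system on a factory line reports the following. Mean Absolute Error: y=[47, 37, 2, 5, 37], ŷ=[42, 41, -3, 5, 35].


Absolute errors: |47-42|=5, |37-41|=4, |2+ 3|=5, |5-5|=0, |37-35|=2
Sum = 16
MAE = 16/5 = 16/5

16/5


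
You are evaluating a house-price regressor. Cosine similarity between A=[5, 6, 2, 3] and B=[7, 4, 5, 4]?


A·B = 5·7 + 6·4 + 2·5 + 3·4 = 81
‖A‖ = √74 = 8.6023, ‖B‖ = √106 = 10.2956
cos = 81/(√74·√106) = 81/√7844 = 0.9146

0.9146


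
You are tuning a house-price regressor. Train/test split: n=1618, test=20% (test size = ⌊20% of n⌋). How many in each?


Test = ⌊1618·20/100⌋ = 323
Train = 1618 - 323 = 1295

Train: 1295, Test: 323


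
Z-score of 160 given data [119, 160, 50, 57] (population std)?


μ = 96.5, σ = 45.445
z = (160 - 96.5)/45.445 = 1.3973

1.3973


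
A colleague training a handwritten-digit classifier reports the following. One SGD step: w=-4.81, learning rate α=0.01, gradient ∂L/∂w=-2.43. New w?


w_new = w - α·∇
= -4.81 - 0.01·-2.43
= -4.81 + 0.0243
= -4.7857

-4.7857


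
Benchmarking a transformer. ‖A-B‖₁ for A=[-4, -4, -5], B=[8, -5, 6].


d = |-4-8| + |-4+ 5| + |-5-6|
  = 12 + 1 + 11
  = 24

24


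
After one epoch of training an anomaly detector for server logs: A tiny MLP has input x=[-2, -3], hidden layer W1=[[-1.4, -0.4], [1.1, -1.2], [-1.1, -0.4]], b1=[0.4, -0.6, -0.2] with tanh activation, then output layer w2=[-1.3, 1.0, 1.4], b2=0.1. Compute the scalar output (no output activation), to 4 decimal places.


z1[0] = (-1.4)·(-2) + (-0.4)·(-3) + 0.4 = 4.4
z1[1] = (1.1)·(-2) + (-1.2)·(-3) - 0.6 = 0.8
z1[2] = (-1.1)·(-2) + (-0.4)·(-3) - 0.2 = 3.2
h = tanh(z1) = [0.9997, 0.664, 0.9967]
output = (-1.3)·(0.9997) + (1.0)·(0.664) + (1.4)·(0.9967) + 0.1 = 0.8598

0.8598


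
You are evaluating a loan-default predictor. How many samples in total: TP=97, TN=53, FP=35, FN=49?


Total = TP + TN + FP + FN
= 97 + 53 + 35 + 49
= 234
(Predicted positive: 132, predicted negative: 102)

234


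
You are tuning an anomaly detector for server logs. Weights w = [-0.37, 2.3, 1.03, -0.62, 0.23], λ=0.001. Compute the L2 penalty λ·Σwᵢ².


‖w‖₂² = (-0.37)² + (2.3)² + (1.03)² + (-0.62)² + (0.23)²
     = 0.1369 + 5.29 + 1.0609 + 0.3844 + 0.0529
     = 6.9251
λ·‖w‖₂² = 0.001·6.9251 = 0.006925

0.006925


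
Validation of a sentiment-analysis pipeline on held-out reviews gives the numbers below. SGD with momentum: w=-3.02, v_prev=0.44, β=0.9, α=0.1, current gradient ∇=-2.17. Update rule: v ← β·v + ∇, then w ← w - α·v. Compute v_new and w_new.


v_new = 0.9·0.44 - 2.17 = 0.396 - 2.17 = -1.774
w_new = -3.02 - 0.1·-1.774 = -3.02 + 0.1774 = -2.8426

v_new=-1.774, w_new=-2.8426


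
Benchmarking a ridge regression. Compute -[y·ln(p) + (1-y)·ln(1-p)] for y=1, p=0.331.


BCE = -[y·ln(p) + (1-y)·ln(1-p)]
= -1·ln(0.331) - 0
= -ln(0.331) = 1.1056

1.1056


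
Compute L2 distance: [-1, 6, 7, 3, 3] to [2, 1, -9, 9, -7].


d = √((-1-2)² + (6-1)² + (7+ 9)² + (3-9)² + (3+ 7)²)
  = √(9 + 25 + 256 + 36 + 100)
  = √426 = 20.6398

20.6398


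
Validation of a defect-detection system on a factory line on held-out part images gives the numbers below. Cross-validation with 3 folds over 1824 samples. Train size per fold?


Fold size = 1824/3 = 608
Training per fold = 1824 - 608 = 1216

1216


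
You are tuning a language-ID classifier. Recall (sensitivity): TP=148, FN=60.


Recall = TP/(TP+FN)
= 148/(148+60)
= 148/208 = 71.15%

71.15%


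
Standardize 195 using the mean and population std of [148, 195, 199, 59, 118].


μ = 143.8, σ = 52.0438
z = (195 - 143.8)/52.0438 = 0.9838

0.9838


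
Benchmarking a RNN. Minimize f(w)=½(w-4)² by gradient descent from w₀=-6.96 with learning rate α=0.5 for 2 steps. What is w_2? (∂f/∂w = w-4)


step 1: grad = -6.96-4 = -10.96; w = -6.96 - 0.5·(-10.96) = -1.48
step 2: grad = -1.48-4 = -5.48; w = -1.48 - 0.5·(-5.48) = 1.26

1.26


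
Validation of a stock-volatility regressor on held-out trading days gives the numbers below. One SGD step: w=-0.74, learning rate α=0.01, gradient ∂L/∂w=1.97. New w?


w_new = w - α·∇
= -0.74 - 0.01·1.97
= -0.74 - 0.0197
= -0.7597

-0.7597


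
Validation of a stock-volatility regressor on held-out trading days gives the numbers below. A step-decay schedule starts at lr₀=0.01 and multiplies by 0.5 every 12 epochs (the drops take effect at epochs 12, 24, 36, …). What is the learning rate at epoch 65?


n_drops = ⌊65/12⌋ = 5
lr = 0.01·0.5^5 = 0.01·0.03125 = 0.0003125

0.0003125


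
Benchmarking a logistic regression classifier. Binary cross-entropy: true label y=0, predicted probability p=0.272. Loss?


BCE = -[y·ln(p) + (1-y)·ln(1-p)]
= -0 - 1·ln(1-0.272)
= -ln(0.728) = 0.3175

0.3175


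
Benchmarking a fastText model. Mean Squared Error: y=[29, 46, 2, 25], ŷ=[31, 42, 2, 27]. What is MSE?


Squared errors: (29-31)²=4, (46-42)²=16, (2-2)²=0, (25-27)²=4
Sum = 24
MSE = 24/4 = 6

6


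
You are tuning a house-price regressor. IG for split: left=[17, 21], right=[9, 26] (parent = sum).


Parent = [26, 47], H_parent = 0.9395
H_left = 0.992 (n=38), H_right = 0.8224 (n=35)
H_children = (38/73)·0.992 + (35/73)·0.8224 = 0.9107
IG = 0.9395 - 0.9107 = 0.0288

0.0288


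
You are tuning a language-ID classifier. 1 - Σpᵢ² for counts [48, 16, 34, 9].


Probabilities: [48/107, 16/107, 34/107, 9/107] ≈ [0.4486, 0.1495, 0.3178, 0.0841]
Σpᵢ² = (2304 + 256 + 1156 + 81)/107² = 3797/11449
Gini = 1 - Σpᵢ² = 1 - 3797/11449 = 0.6684

0.6684


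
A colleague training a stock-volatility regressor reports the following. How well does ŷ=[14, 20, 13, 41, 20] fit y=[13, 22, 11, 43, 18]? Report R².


ȳ = 21.4
SS_res = Σ(y-ŷ)² = 17
SS_tot = Σ(y-ȳ)² = 657.2
R² = 1 - SS_res/SS_tot = 1 - 0.0259 = 0.9741

0.9741


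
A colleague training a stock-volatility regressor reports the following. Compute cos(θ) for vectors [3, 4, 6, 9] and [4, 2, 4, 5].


A·B = 3·4 + 4·2 + 6·4 + 9·5 = 89
‖A‖ = √142 = 11.9164, ‖B‖ = √61 = 7.8102
cos = 89/(√142·√61) = 89/√8662 = 0.9563

0.9563


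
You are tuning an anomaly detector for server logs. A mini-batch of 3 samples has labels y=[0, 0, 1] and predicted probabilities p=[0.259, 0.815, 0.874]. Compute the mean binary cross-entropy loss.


L[0] = -ln(1-0.259) = -ln(0.741) = 0.2998
L[1] = -ln(1-0.815) = -ln(0.185) = 1.6874
L[2] = -ln(0.874) = 0.1347
mean = (0.2998 + 1.6874 + 0.1347)/3 = 0.7073

0.7073


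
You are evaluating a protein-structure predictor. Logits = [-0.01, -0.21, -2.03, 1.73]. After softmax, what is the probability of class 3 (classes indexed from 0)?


Exponentials: e^-0.01=0.99, e^-0.21=0.8106, e^-2.03=0.1313, e^1.73=5.6407
Sum = 7.5726
Softmax = [0.1307, 0.107, 0.0173, 0.7449]
p[3] = 5.6407/7.5726 = 0.7449

0.7449


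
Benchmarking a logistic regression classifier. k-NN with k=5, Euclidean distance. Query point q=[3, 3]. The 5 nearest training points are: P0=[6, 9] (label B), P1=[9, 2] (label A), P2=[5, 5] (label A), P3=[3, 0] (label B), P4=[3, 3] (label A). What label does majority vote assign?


d(q,P0) = 6.7082  (label B)
d(q,P1) = 6.0828  (label A)
d(q,P2) = 2.8284  (label A)
d(q,P3) = 3.0  (label B)
d(q,P4) = 0.0  (label A)
Votes: A=3, B=2
Majority → A

A


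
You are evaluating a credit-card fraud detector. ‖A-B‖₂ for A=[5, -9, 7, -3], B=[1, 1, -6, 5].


d = √((5-1)² + (-9-1)² + (7+ 6)² + (-3-5)²)
  = √(16 + 100 + 169 + 64)
  = √349 = 18.6815

18.6815


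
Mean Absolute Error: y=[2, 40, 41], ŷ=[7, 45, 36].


Absolute errors: |2-7|=5, |40-45|=5, |41-36|=5
Sum = 15
MAE = 15/3 = 5

5


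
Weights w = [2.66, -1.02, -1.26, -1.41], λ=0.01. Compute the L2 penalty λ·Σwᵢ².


‖w‖₂² = (2.66)² + (-1.02)² + (-1.26)² + (-1.41)²
     = 7.0756 + 1.0404 + 1.5876 + 1.9881
     = 11.6917
λ·‖w‖₂² = 0.01·11.6917 = 0.116917

0.116917


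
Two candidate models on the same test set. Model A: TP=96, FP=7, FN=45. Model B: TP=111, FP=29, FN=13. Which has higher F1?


Model A: P=96/103=0.932, R=96/141=0.6809, F1=2PR/(P+R)=2TP/(2TP+FP+FN)=192/244=0.7869
Model B: P=111/140=0.7929, R=111/124=0.8952, F1=2PR/(P+R)=2TP/(2TP+FP+FN)=222/264=0.8409
0.7869 < 0.8409 → Model B

Model B


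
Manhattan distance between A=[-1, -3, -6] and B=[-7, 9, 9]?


d = |-1+ 7| + |-3-9| + |-6-9|
  = 6 + 12 + 15
  = 33

33


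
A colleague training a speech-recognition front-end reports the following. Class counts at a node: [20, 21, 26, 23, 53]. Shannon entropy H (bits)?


Probabilities: [20/143, 21/143, 26/143, 23/143, 53/143] ≈ [0.1399, 0.1469, 0.1818, 0.1608, 0.3706]
H = -((20/143)·log₂(20/143) + (21/143)·log₂(21/143) + (26/143)·log₂(26/143) + (23/143)·log₂(23/143) + (53/143)·log₂(53/143))
  = 2.2053 bits

2.2053 bits


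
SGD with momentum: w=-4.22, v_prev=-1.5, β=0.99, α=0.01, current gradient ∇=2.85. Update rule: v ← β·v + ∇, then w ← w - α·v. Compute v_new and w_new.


v_new = 0.99·-1.5 + 2.85 = -1.485 + 2.85 = 1.365
w_new = -4.22 - 0.01·1.365 = -4.22 - 0.01365 = -4.23365

v_new=1.365, w_new=-4.23365


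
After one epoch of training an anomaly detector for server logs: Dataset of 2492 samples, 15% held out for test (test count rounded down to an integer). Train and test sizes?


Test = ⌊2492·15/100⌋ = 373
Train = 2492 - 373 = 2119

Train: 2119, Test: 373


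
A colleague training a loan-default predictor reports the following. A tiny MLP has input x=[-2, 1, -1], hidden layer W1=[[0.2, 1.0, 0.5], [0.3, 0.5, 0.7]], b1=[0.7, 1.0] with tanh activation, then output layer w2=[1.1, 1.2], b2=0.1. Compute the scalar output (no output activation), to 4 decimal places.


z1[0] = (0.2)·(-2) + (1.0)·(1) + (0.5)·(-1) + 0.7 = 0.8
z1[1] = (0.3)·(-2) + (0.5)·(1) + (0.7)·(-1) + 1.0 = 0.2
h = tanh(z1) = [0.664, 0.1974]
output = (1.1)·(0.664) + (1.2)·(0.1974) + 0.1 = 1.0673

1.0673


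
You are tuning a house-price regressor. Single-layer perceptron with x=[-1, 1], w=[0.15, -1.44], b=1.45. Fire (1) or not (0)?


z = (-1)·(0.15) + (1)·(-1.44) + 1.45
  = -0.14
step(z) = 0 (z<0)

0


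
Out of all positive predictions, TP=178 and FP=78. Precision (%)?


Precision = TP/(TP+FP)
= 178/(178+78)
= 178/256 = 69.53%

69.53%


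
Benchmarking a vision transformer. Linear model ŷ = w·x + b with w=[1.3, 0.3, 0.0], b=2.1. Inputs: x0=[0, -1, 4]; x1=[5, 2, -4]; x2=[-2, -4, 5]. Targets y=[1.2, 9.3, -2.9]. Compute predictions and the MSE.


ŷ0 = (1.3)·(0) + (0.3)·(-1) + (0.0)·(4) + 2.1 = 1.8
ŷ1 = (1.3)·(5) + (0.3)·(2) + (0.0)·(-4) + 2.1 = 9.2
ŷ2 = (1.3)·(-2) + (0.3)·(-4) + (0.0)·(5) + 2.1 = -1.7
errors² = [0.36, 0.01, 1.44]
MSE = 1.8100/3 = 0.6033

0.6033


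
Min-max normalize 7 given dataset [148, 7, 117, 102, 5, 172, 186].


min=5, max=186
(7-5)/(186-5) = 2/181 = 0.011

0.011


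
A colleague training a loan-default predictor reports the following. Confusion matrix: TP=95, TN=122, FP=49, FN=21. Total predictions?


Total = TP + TN + FP + FN
= 95 + 122 + 49 + 21
= 287
(Predicted positive: 144, predicted negative: 143)

287


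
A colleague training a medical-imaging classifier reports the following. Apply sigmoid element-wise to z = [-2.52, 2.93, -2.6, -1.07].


σ(-2.52) = 1/(1+e^2.52) = 0.0745
σ(2.93) = 1/(1+e^-2.93) = 0.9493
σ(-2.6) = 1/(1+e^2.6) = 0.0691
σ(-1.07) = 1/(1+e^1.07) = 0.2554
result = [0.0745, 0.9493, 0.0691, 0.2554]

[0.0745, 0.9493, 0.0691, 0.2554]


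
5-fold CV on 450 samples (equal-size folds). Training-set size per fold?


Fold size = 450/5 = 90
Training per fold = 450 - 90 = 360

360


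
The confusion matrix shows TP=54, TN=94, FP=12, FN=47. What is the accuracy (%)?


Accuracy = (TP+TN)/(TP+TN+FP+FN)
= (54+94)/(207)
= 148/207 = 71.5%

71.5%


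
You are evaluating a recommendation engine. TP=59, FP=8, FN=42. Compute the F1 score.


Precision = 59/67 = 0.8806
Recall = 59/101 = 0.5842
F1 = 2·P·R/(P+R) = 2·TP/(2·TP+FP+FN) = 118/(118+8+42) = 118/168 = 0.7024

0.7024


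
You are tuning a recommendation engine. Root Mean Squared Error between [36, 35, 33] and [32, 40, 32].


MSE = 42/3 = 14
RMSE = √(42/3) = 3.7417

3.7417


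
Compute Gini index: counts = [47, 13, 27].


Probabilities: [47/87, 13/87, 27/87] ≈ [0.5402, 0.1494, 0.3103]
Σpᵢ² = (2209 + 169 + 729)/87² = 3107/7569
Gini = 1 - Σpᵢ² = 1 - 3107/7569 = 0.5895

0.5895


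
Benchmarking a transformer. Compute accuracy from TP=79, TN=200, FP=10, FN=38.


Accuracy = (TP+TN)/(TP+TN+FP+FN)
= (79+200)/(327)
= 279/327 = 85.32%

85.32%


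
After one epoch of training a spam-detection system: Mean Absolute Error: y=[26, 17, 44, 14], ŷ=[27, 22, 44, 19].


Absolute errors: |26-27|=1, |17-22|=5, |44-44|=0, |14-19|=5
Sum = 11
MAE = 11/4 = 11/4

11/4


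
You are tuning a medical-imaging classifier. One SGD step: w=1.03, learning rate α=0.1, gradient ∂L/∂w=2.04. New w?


w_new = w - α·∇
= 1.03 - 0.1·2.04
= 1.03 - 0.204
= 0.826

0.826


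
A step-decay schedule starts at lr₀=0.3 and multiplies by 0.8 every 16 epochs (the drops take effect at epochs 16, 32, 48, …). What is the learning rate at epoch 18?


n_drops = ⌊18/16⌋ = 1
lr = 0.3·0.8^1 = 0.3·0.8 = 0.24

0.24


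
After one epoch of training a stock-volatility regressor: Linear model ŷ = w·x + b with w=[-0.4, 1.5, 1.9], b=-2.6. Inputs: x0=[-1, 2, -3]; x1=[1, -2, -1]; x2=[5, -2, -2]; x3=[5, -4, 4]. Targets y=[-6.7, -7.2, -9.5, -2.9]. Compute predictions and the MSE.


ŷ0 = (-0.4)·(-1) + (1.5)·(2) + (1.9)·(-3) - 2.6 = -4.9
ŷ1 = (-0.4)·(1) + (1.5)·(-2) + (1.9)·(-1) - 2.6 = -7.9
ŷ2 = (-0.4)·(5) + (1.5)·(-2) + (1.9)·(-2) - 2.6 = -11.4
ŷ3 = (-0.4)·(5) + (1.5)·(-4) + (1.9)·(4) - 2.6 = -3.0
errors² = [3.24, 0.49, 3.61, 0.01]
MSE = 7.3500/4 = 1.8375

1.8375


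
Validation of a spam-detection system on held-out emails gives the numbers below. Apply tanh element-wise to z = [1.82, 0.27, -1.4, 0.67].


tanh(1.82) = 0.9488
tanh(0.27) = 0.2636
tanh(-1.4) = -0.8854
tanh(0.67) = 0.585
result = [0.9488, 0.2636, -0.8854, 0.585]

[0.9488, 0.2636, -0.8854, 0.585]


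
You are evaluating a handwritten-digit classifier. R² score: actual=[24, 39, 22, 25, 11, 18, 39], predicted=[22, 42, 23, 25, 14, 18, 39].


ȳ = 25.4286
SS_res = Σ(y-ŷ)² = 23
SS_tot = Σ(y-ȳ)² = 645.71
R² = 1 - SS_res/SS_tot = 1 - 0.0356 = 0.9644

0.9644


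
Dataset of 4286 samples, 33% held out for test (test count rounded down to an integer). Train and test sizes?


Test = ⌊4286·33/100⌋ = 1414
Train = 4286 - 1414 = 2872

Train: 2872, Test: 1414


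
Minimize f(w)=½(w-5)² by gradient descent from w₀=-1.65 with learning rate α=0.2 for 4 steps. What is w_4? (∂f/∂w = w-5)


step 1: grad = -1.65-5 = -6.65; w = -1.65 - 0.2·(-6.65) = -0.32
step 2: grad = -0.32-5 = -5.32; w = -0.32 - 0.2·(-5.32) = 0.744
step 3: grad = 0.744-5 = -4.256; w = 0.744 - 0.2·(-4.256) = 1.5952
step 4: grad = 1.5952-5 = -3.4048; w = 1.5952 - 0.2·(-3.4048) = 2.27616

2.27616


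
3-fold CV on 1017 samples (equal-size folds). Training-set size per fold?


Fold size = 1017/3 = 339
Training per fold = 1017 - 339 = 678

678


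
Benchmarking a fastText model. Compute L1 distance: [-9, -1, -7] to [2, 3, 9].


d = |-9-2| + |-1-3| + |-7-9|
  = 11 + 4 + 16
  = 31

31


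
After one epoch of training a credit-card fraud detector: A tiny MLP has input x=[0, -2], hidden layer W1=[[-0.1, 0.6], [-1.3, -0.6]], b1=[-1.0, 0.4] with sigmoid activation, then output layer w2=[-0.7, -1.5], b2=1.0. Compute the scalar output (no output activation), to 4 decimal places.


z1[0] = (-0.1)·(0) + (0.6)·(-2) - 1.0 = -2.2
z1[1] = (-1.3)·(0) + (-0.6)·(-2) + 0.4 = 1.6
h = sigmoid(z1) = [0.0998, 0.832]
output = (-0.7)·(0.0998) + (-1.5)·(0.832) + 1.0 = -0.3179

-0.3179


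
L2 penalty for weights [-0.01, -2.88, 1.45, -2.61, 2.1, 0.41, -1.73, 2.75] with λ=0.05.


‖w‖₂² = (-0.01)² + (-2.88)² + (1.45)² + (-2.61)² + (2.1)² + (0.41)² + (-1.73)² + (2.75)²
     = 0.0001 + 8.2944 + 2.1025 + 6.8121 + 4.41 + 0.1681 + 2.9929 + 7.5625
     = 32.3426
λ·‖w‖₂² = 0.05·32.3426 = 1.61713

1.61713


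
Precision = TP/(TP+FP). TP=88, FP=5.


Precision = TP/(TP+FP)
= 88/(88+5)
= 88/93 = 94.62%

94.62%


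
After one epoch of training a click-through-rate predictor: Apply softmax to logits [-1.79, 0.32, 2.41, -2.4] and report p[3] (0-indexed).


Exponentials: e^-1.79=0.167, e^0.32=1.3771, e^2.41=11.134, e^-2.4=0.0907
Sum = 12.7688
Softmax = [0.0131, 0.1079, 0.872, 0.0071]
p[3] = 0.0907/12.7688 = 0.0071

0.0071


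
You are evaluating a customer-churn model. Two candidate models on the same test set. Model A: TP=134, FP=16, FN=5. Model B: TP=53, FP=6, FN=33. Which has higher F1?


Model A: P=134/150=0.8933, R=134/139=0.964, F1=2PR/(P+R)=2TP/(2TP+FP+FN)=268/289=0.9273
Model B: P=53/59=0.8983, R=53/86=0.6163, F1=2PR/(P+R)=2TP/(2TP+FP+FN)=106/145=0.731
0.9273 > 0.731 → Model A

Model A


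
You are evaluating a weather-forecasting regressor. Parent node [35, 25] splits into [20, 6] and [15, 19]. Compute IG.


Parent = [35, 25], H_parent = 0.9799
H_left = 0.7793 (n=26), H_right = 0.99 (n=34)
H_children = (26/60)·0.7793 + (34/60)·0.99 = 0.8987
IG = 0.9799 - 0.8987 = 0.0812

0.0812


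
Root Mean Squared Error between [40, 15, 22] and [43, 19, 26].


MSE = 41/3 = 13.6667
RMSE = √(41/3) = 3.6968

3.6968


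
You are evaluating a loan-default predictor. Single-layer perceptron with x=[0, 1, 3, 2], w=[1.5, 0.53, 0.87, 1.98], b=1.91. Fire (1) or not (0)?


z = (0)·(1.5) + (1)·(0.53) + (3)·(0.87) + (2)·(1.98) + 1.91
  = 9.01
step(z) = 1 (z≥0)

1


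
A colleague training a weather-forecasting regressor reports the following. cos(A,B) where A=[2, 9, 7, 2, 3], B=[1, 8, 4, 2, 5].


A·B = 2·1 + 9·8 + 7·4 + 2·2 + 3·5 = 121
‖A‖ = √147 = 12.1244, ‖B‖ = √110 = 10.4881
cos = 121/(√147·√110) = 121/√16170 = 0.9515

0.9515


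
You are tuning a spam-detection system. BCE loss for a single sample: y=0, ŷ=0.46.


BCE = -[y·ln(p) + (1-y)·ln(1-p)]
= -0 - 1·ln(1-0.46)
= -ln(0.54) = 0.6162

0.6162


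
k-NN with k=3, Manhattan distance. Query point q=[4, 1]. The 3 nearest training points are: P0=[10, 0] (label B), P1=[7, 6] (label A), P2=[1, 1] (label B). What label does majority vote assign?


d(q,P0) = 7  (label B)
d(q,P1) = 8  (label A)
d(q,P2) = 3  (label B)
Votes: A=1, B=2
Majority → B

B


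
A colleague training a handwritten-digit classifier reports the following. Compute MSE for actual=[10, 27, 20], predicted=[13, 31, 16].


Squared errors: (10-13)²=9, (27-31)²=16, (20-16)²=16
Sum = 41
MSE = 41/3 = 41/3

41/3


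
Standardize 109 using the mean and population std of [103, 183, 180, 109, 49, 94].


μ = 119.6667, σ = 47.7761
z = (109 - 119.6667)/47.7761 = -0.2233

-0.2233


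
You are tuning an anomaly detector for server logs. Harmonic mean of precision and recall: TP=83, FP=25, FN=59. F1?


Precision = 83/108 = 0.7685
Recall = 83/142 = 0.5845
F1 = 2·P·R/(P+R) = 2·TP/(2·TP+FP+FN) = 166/(166+25+59) = 166/250 = 0.664

0.664


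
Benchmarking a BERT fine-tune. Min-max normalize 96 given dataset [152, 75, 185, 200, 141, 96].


min=75, max=200
(96-75)/(200-75) = 21/125 = 0.168

0.168


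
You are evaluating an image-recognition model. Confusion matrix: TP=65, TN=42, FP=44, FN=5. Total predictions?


Total = TP + TN + FP + FN
= 65 + 42 + 44 + 5
= 156
(Predicted positive: 109, predicted negative: 47)

156


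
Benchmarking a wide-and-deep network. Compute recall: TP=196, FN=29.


Recall = TP/(TP+FN)
= 196/(196+29)
= 196/225 = 87.11%

87.11%


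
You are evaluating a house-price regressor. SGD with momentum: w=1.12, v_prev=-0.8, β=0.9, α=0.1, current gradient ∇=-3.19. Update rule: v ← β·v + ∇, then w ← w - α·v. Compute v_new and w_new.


v_new = 0.9·-0.8 - 3.19 = -0.72 - 3.19 = -3.91
w_new = 1.12 - 0.1·-3.91 = 1.12 + 0.391 = 1.511

v_new=-3.91, w_new=1.511


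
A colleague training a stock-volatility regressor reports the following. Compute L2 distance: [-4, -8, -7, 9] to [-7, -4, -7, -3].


d = √((-4+ 7)² + (-8+ 4)² + (-7+ 7)² + (9+ 3)²)
  = √(9 + 16 + 0 + 144)
  = √169 = 13.0

13.0


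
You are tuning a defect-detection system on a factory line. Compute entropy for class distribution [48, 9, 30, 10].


Probabilities: [48/97, 9/97, 30/97, 10/97] ≈ [0.4948, 0.0928, 0.3093, 0.1031]
H = -((48/97)·log₂(48/97) + (9/97)·log₂(9/97) + (30/97)·log₂(30/97) + (10/97)·log₂(10/97))
  = 1.682 bits

1.682 bits


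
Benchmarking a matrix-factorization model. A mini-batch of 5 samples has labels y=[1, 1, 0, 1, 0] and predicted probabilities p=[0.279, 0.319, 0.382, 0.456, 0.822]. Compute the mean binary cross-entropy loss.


L[0] = -ln(0.279) = 1.2765
L[1] = -ln(0.319) = 1.1426
L[2] = -ln(1-0.382) = -ln(0.618) = 0.4813
L[3] = -ln(0.456) = 0.7853
L[4] = -ln(1-0.822) = -ln(0.178) = 1.726
mean = (1.2765 + 1.1426 + 0.4813 + 0.7853 + 1.726)/5 = 1.0823

1.0823
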